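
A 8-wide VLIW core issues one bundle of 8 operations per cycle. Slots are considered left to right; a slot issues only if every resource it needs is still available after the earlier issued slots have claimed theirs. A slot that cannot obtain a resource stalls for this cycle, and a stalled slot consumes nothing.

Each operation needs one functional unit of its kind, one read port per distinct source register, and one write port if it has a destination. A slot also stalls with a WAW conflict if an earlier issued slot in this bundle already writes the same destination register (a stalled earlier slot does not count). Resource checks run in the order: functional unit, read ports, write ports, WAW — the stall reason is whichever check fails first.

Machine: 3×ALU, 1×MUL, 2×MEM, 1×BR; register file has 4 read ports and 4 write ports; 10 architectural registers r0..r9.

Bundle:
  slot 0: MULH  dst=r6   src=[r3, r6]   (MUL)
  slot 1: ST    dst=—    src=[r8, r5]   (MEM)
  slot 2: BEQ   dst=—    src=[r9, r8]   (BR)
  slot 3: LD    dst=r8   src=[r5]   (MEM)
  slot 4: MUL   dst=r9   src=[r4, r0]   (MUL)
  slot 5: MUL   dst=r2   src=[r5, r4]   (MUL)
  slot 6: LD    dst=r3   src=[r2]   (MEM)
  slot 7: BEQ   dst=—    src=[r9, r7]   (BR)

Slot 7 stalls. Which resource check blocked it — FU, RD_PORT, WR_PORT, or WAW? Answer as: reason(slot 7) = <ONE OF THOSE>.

#0 MUL src=r3,r6 dispatched  <A:3 Mu:0 Ld:2 B:1 rd:2 wr:3>
#1 MEM src=r8,r5 dispatched  <A:3 Mu:0 Ld:1 B:1 rd:0 wr:3>
#2 BR src=r9,r8 held:RD_PORT  <A:3 Mu:0 Ld:1 B:1 rd:0 wr:3>
#3 MEM src=r5 held:RD_PORT  <A:3 Mu:0 Ld:1 B:1 rd:0 wr:3>
#4 MUL src=r4,r0 held:FU  <A:3 Mu:0 Ld:1 B:1 rd:0 wr:3>
#5 MUL src=r5,r4 held:FU  <A:3 Mu:0 Ld:1 B:1 rd:0 wr:3>
#6 MEM src=r2 held:RD_PORT  <A:3 Mu:0 Ld:1 B:1 rd:0 wr:3>
#7 BR src=r9,r7 held:RD_PORT  <A:3 Mu:0 Ld:1 B:1 rd:0 wr:3>

reason(slot 7) = RD_PORT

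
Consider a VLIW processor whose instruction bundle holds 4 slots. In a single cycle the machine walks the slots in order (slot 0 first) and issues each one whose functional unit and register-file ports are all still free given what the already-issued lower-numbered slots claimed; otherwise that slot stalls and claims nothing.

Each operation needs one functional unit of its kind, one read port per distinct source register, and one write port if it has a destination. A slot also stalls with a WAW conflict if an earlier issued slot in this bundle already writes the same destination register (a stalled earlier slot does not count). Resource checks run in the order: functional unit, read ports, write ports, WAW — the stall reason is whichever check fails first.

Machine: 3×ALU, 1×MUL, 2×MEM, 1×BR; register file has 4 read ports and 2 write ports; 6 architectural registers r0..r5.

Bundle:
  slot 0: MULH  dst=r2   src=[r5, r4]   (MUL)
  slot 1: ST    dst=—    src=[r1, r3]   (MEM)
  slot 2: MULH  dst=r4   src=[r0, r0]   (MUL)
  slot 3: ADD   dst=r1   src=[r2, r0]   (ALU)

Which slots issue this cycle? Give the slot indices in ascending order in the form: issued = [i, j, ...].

issued = [0, 1]

(0) want 1×MUL +2rd +1wr — yes → AL3|MU0|ME2|BR1|rd2|wr1
(1) want 1×MEM +2rd +0wr — yes → AL3|MU0|ME1|BR1|rd0|wr1
(2) want 1×MUL +1rd +1wr — FU → AL3|MU0|ME1|BR1|rd0|wr1
(3) want 1×ALU +2rd +1wr — RD_PORT → AL3|MU0|ME1|BR1|rd0|wr1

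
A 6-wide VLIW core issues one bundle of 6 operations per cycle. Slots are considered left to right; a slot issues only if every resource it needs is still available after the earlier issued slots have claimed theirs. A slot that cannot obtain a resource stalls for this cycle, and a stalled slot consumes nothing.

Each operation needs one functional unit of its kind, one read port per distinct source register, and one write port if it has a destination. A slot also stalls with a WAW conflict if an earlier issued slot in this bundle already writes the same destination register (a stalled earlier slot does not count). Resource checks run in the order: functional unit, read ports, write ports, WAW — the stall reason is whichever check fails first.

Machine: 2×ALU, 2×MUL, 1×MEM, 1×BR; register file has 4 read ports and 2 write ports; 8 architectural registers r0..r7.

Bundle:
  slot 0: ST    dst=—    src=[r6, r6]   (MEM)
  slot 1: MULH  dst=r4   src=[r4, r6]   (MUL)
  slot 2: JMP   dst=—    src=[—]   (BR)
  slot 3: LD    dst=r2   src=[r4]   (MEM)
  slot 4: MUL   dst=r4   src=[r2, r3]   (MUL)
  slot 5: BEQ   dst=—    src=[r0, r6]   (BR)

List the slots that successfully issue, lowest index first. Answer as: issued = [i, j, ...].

slot 0 (MEM): ISSUE — free A2,Mu2,Ld0,B1 rp3 wp2
slot 1 (MUL): ISSUE — free A2,Mu1,Ld0,B1 rp1 wp1
slot 2 (BR): ISSUE — free A2,Mu1,Ld0,B0 rp1 wp1
slot 3 (MEM): stall FU — free A2,Mu1,Ld0,B0 rp1 wp1
slot 4 (MUL): stall RD_PORT — free A2,Mu1,Ld0,B0 rp1 wp1
slot 5 (BR): stall FU — free A2,Mu1,Ld0,B0 rp1 wp1

issued = [0, 1, 2]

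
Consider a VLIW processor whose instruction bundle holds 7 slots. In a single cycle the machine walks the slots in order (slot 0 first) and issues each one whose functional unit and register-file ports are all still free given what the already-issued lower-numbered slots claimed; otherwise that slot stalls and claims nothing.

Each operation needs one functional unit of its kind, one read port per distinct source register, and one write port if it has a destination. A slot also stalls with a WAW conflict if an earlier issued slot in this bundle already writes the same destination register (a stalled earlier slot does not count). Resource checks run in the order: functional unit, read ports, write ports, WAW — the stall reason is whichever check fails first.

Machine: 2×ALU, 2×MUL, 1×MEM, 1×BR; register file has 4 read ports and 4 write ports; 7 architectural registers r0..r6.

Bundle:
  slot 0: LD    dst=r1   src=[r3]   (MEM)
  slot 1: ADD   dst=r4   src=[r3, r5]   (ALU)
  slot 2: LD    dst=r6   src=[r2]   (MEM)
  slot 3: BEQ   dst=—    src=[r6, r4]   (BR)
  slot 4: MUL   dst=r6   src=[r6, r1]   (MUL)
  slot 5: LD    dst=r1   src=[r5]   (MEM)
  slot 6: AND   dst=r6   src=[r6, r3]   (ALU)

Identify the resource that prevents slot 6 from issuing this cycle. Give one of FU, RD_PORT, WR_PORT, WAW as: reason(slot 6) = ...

(0) want 1×MEM +1rd +1wr — yes → AL2|MU2|ME0|BR1|rd3|wr3
(1) want 1×ALU +2rd +1wr — yes → AL1|MU2|ME0|BR1|rd1|wr2
(2) want 1×MEM +1rd +1wr — FU → AL1|MU2|ME0|BR1|rd1|wr2
(3) want 1×BR +2rd +0wr — RD_PORT → AL1|MU2|ME0|BR1|rd1|wr2
(4) want 1×MUL +2rd +1wr — RD_PORT → AL1|MU2|ME0|BR1|rd1|wr2
(5) want 1×MEM +1rd +1wr — FU → AL1|MU2|ME0|BR1|rd1|wr2
(6) want 1×ALU +2rd +1wr — RD_PORT → AL1|MU2|ME0|BR1|rd1|wr2

reason(slot 6) = RD_PORT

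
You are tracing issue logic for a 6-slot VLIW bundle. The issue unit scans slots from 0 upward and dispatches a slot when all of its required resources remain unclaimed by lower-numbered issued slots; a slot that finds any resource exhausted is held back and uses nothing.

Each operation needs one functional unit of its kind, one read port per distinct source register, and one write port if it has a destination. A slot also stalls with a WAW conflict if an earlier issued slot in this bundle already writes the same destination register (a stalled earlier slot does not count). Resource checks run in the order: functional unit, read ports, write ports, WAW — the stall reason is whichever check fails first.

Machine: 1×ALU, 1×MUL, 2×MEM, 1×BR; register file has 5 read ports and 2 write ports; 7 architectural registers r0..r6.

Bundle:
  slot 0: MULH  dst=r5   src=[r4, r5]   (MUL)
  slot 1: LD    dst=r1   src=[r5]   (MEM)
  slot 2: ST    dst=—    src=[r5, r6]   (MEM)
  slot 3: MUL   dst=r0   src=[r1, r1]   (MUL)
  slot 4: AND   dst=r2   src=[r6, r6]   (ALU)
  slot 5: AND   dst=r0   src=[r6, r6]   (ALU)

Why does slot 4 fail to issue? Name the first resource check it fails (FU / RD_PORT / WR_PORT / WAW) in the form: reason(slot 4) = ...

reason(slot 4) = RD_PORT

  0. MUL→r5 ⇒ go  {1A/0Mu/2Ld/1B | 3r 1w}
  1. MEM→r1 ⇒ go  {1A/0Mu/1Ld/1B | 2r 0w}
  2. MEM ⇒ go  {1A/0Mu/0Ld/1B | 0r 0w}
  3. MUL→r0 ⇒ no(FU)  {1A/0Mu/0Ld/1B | 0r 0w}
  4. ALU→r2 ⇒ no(RD_PORT)  {1A/0Mu/0Ld/1B | 0r 0w}
  5. ALU→r0 ⇒ no(RD_PORT)  {1A/0Mu/0Ld/1B | 0r 0w}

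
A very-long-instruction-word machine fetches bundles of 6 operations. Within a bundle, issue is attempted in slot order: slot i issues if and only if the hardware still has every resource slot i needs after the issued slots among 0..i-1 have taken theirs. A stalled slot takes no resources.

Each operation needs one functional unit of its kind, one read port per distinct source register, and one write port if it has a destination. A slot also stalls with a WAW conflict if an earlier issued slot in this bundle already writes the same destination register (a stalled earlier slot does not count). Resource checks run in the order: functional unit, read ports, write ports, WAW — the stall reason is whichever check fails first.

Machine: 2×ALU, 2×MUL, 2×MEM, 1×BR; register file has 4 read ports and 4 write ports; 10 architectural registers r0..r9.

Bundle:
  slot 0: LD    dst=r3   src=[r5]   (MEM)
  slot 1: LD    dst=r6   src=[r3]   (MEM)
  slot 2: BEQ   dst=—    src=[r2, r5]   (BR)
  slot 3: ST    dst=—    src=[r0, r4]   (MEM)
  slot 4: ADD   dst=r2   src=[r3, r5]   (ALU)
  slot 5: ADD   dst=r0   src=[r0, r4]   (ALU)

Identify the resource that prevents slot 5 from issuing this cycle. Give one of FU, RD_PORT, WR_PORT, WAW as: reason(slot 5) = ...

[0] MEM needs rd=1 wr=1: ok; after: ALU=2 MUL=2 MEM=1 BR=1, R=3, W=3
[1] MEM needs rd=1 wr=1: ok; after: ALU=2 MUL=2 MEM=0 BR=1, R=2, W=2
[2] BR needs rd=2 wr=0: ok; after: ALU=2 MUL=2 MEM=0 BR=0, R=0, W=2
[3] MEM needs rd=2 wr=0: FU; after: ALU=2 MUL=2 MEM=0 BR=0, R=0, W=2
[4] ALU needs rd=2 wr=1: RD_PORT; after: ALU=2 MUL=2 MEM=0 BR=0, R=0, W=2
[5] ALU needs rd=2 wr=1: RD_PORT; after: ALU=2 MUL=2 MEM=0 BR=0, R=0, W=2

reason(slot 5) = RD_PORT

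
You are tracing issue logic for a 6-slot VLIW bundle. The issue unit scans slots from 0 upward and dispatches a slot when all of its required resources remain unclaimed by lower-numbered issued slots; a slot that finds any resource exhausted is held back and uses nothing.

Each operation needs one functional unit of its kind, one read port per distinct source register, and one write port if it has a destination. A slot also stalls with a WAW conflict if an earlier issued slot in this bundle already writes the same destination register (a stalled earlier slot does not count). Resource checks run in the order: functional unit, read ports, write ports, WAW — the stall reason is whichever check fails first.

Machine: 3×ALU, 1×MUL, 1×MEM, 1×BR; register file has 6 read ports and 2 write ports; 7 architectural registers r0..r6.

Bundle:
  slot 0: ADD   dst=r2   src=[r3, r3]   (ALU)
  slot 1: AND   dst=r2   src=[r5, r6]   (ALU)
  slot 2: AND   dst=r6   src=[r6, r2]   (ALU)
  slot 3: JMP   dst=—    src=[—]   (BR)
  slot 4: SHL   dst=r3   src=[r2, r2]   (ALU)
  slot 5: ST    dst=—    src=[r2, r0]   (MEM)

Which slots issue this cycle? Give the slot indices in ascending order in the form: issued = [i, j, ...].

(0) want 1×ALU +1rd +1wr — yes → AL2|MU1|ME1|BR1|rd5|wr1
(1) want 1×ALU +2rd +1wr — WAW → AL2|MU1|ME1|BR1|rd5|wr1
(2) want 1×ALU +2rd +1wr — yes → AL1|MU1|ME1|BR1|rd3|wr0
(3) want 1×BR +0rd +0wr — yes → AL1|MU1|ME1|BR0|rd3|wr0
(4) want 1×ALU +1rd +1wr — WR_PORT → AL1|MU1|ME1|BR0|rd3|wr0
(5) want 1×MEM +2rd +0wr — yes → AL1|MU1|ME0|BR0|rd1|wr0

issued = [0, 2, 3, 5]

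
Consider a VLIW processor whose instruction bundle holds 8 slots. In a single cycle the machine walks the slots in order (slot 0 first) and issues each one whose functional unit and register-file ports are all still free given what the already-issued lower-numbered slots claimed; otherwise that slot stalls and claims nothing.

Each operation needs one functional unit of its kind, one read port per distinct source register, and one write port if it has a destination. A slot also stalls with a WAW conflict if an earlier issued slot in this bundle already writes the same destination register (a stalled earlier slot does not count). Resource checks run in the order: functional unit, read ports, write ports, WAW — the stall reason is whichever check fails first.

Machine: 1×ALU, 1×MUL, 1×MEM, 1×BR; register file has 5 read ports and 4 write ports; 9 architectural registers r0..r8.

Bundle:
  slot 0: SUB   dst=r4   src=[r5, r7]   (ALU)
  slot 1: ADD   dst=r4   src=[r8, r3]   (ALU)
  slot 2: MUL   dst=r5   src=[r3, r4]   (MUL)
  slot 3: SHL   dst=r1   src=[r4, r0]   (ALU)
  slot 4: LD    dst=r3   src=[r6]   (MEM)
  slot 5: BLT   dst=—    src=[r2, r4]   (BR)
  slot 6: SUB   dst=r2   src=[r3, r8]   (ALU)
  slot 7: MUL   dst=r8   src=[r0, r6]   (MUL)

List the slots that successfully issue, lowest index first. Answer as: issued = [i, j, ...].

issued = [0, 2, 4]

slot 0 (ALU): ISSUE — free A0,Mu1,Ld1,B1 rp3 wp3
slot 1 (ALU): stall FU — free A0,Mu1,Ld1,B1 rp3 wp3
slot 2 (MUL): ISSUE — free A0,Mu0,Ld1,B1 rp1 wp2
slot 3 (ALU): stall FU — free A0,Mu0,Ld1,B1 rp1 wp2
slot 4 (MEM): ISSUE — free A0,Mu0,Ld0,B1 rp0 wp1
slot 5 (BR): stall RD_PORT — free A0,Mu0,Ld0,B1 rp0 wp1
slot 6 (ALU): stall FU — free A0,Mu0,Ld0,B1 rp0 wp1
slot 7 (MUL): stall FU — free A0,Mu0,Ld0,B1 rp0 wp1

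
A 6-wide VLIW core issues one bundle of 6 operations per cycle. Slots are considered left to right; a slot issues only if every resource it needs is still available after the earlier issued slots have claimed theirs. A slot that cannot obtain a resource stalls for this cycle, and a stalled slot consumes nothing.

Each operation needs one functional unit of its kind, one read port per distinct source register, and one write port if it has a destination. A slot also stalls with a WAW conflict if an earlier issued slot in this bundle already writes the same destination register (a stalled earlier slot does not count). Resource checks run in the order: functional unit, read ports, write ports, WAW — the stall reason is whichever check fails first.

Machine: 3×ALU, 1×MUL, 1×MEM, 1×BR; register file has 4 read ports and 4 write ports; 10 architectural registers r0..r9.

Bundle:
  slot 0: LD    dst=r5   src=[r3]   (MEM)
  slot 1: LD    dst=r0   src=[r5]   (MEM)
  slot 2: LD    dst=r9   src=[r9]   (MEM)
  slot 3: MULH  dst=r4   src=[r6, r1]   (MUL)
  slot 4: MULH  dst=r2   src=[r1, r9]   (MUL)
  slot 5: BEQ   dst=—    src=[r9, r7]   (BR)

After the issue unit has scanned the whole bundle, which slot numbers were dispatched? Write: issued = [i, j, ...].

issued = [0, 3]

[0] MEM needs rd=1 wr=1: ok; after: ALU=3 MUL=1 MEM=0 BR=1, R=3, W=3
[1] MEM needs rd=1 wr=1: FU; after: ALU=3 MUL=1 MEM=0 BR=1, R=3, W=3
[2] MEM needs rd=1 wr=1: FU; after: ALU=3 MUL=1 MEM=0 BR=1, R=3, W=3
[3] MUL needs rd=2 wr=1: ok; after: ALU=3 MUL=0 MEM=0 BR=1, R=1, W=2
[4] MUL needs rd=2 wr=1: FU; after: ALU=3 MUL=0 MEM=0 BR=1, R=1, W=2
[5] BR needs rd=2 wr=0: RD_PORT; after: ALU=3 MUL=0 MEM=0 BR=1, R=1, W=2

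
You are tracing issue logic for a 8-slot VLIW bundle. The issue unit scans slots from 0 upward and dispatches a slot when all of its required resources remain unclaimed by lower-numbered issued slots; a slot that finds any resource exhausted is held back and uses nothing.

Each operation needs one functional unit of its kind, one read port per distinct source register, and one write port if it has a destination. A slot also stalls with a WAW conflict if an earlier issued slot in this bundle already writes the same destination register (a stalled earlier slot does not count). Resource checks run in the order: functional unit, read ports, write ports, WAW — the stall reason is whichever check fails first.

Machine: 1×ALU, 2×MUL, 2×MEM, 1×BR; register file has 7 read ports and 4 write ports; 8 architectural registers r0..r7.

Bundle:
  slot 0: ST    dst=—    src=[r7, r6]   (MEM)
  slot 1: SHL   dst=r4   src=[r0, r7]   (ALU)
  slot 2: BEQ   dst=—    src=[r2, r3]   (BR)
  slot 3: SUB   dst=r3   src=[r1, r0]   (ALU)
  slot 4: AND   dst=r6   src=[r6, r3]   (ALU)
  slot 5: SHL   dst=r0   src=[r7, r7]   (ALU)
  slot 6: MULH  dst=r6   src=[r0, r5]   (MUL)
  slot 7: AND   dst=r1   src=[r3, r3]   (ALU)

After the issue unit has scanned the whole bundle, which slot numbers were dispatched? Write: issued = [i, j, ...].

[0] MEM needs rd=2 wr=0: ok; after: ALU=1 MUL=2 MEM=1 BR=1, R=5, W=4
[1] ALU needs rd=2 wr=1: ok; after: ALU=0 MUL=2 MEM=1 BR=1, R=3, W=3
[2] BR needs rd=2 wr=0: ok; after: ALU=0 MUL=2 MEM=1 BR=0, R=1, W=3
[3] ALU needs rd=2 wr=1: FU; after: ALU=0 MUL=2 MEM=1 BR=0, R=1, W=3
[4] ALU needs rd=2 wr=1: FU; after: ALU=0 MUL=2 MEM=1 BR=0, R=1, W=3
[5] ALU needs rd=1 wr=1: FU; after: ALU=0 MUL=2 MEM=1 BR=0, R=1, W=3
[6] MUL needs rd=2 wr=1: RD_PORT; after: ALU=0 MUL=2 MEM=1 BR=0, R=1, W=3
[7] ALU needs rd=1 wr=1: FU; after: ALU=0 MUL=2 MEM=1 BR=0, R=1, W=3

issued = [0, 1, 2]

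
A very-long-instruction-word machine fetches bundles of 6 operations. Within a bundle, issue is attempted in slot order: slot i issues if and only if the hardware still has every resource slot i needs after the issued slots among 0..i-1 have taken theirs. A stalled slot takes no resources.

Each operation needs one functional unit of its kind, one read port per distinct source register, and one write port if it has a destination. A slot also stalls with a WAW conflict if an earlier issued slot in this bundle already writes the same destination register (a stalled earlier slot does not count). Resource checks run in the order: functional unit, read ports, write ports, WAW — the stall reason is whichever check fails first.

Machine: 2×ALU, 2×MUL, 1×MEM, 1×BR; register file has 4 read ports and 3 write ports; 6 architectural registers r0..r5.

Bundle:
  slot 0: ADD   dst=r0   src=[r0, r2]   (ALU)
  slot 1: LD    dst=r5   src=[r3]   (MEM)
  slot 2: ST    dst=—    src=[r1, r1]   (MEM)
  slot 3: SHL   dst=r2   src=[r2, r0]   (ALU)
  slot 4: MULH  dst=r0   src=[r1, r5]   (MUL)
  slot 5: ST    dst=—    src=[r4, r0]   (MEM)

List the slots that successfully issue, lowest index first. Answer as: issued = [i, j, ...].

#0 ALU src=r0,r2 dispatched  <A:1 Mu:2 Ld:1 B:1 rd:2 wr:2>
#1 MEM src=r3 dispatched  <A:1 Mu:2 Ld:0 B:1 rd:1 wr:1>
#2 MEM src=r1,r1 held:FU  <A:1 Mu:2 Ld:0 B:1 rd:1 wr:1>
#3 ALU src=r2,r0 held:RD_PORT  <A:1 Mu:2 Ld:0 B:1 rd:1 wr:1>
#4 MUL src=r1,r5 held:RD_PORT  <A:1 Mu:2 Ld:0 B:1 rd:1 wr:1>
#5 MEM src=r4,r0 held:FU  <A:1 Mu:2 Ld:0 B:1 rd:1 wr:1>

issued = [0, 1]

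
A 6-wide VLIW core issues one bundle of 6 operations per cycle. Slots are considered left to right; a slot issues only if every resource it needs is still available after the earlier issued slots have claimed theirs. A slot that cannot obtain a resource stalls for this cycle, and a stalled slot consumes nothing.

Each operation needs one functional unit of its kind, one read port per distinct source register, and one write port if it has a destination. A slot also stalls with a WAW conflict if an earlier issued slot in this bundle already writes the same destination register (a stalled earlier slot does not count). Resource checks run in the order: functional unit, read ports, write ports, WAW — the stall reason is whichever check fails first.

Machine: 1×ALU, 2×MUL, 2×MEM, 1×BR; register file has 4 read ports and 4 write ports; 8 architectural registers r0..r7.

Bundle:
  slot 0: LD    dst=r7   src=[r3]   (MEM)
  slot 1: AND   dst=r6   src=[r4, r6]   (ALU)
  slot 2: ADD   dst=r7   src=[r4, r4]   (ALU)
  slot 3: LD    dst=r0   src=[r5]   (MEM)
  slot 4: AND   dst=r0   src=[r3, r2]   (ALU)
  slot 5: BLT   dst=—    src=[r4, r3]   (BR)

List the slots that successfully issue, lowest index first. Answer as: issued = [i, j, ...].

issued = [0, 1, 3]

slot 0 (MEM): ISSUE — free A1,Mu2,Ld1,B1 rp3 wp3
slot 1 (ALU): ISSUE — free A0,Mu2,Ld1,B1 rp1 wp2
slot 2 (ALU): stall FU — free A0,Mu2,Ld1,B1 rp1 wp2
slot 3 (MEM): ISSUE — free A0,Mu2,Ld0,B1 rp0 wp1
slot 4 (ALU): stall FU — free A0,Mu2,Ld0,B1 rp0 wp1
slot 5 (BR): stall RD_PORT — free A0,Mu2,Ld0,B1 rp0 wp1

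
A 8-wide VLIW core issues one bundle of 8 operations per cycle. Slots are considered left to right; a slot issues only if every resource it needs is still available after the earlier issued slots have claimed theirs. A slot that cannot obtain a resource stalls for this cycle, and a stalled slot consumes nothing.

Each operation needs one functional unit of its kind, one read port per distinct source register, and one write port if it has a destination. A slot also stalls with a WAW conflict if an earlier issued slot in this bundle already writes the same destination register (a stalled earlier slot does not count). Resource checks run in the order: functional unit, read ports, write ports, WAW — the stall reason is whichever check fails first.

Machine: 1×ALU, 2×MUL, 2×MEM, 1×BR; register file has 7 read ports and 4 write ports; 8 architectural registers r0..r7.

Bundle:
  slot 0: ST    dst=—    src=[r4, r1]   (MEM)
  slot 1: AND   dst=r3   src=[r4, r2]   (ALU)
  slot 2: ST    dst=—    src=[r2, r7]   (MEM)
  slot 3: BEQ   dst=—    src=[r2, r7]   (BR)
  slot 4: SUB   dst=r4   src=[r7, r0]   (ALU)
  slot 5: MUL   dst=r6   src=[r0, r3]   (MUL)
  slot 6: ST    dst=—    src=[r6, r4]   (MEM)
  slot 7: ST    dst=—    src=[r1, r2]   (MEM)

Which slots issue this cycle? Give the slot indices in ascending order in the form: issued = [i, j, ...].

issued = [0, 1, 2]

(0) want 1×MEM +2rd +0wr — yes → AL1|MU2|ME1|BR1|rd5|wr4
(1) want 1×ALU +2rd +1wr — yes → AL0|MU2|ME1|BR1|rd3|wr3
(2) want 1×MEM +2rd +0wr — yes → AL0|MU2|ME0|BR1|rd1|wr3
(3) want 1×BR +2rd +0wr — RD_PORT → AL0|MU2|ME0|BR1|rd1|wr3
(4) want 1×ALU +2rd +1wr — FU → AL0|MU2|ME0|BR1|rd1|wr3
(5) want 1×MUL +2rd +1wr — RD_PORT → AL0|MU2|ME0|BR1|rd1|wr3
(6) want 1×MEM +2rd +0wr — FU → AL0|MU2|ME0|BR1|rd1|wr3
(7) want 1×MEM +2rd +0wr — FU → AL0|MU2|ME0|BR1|rd1|wr3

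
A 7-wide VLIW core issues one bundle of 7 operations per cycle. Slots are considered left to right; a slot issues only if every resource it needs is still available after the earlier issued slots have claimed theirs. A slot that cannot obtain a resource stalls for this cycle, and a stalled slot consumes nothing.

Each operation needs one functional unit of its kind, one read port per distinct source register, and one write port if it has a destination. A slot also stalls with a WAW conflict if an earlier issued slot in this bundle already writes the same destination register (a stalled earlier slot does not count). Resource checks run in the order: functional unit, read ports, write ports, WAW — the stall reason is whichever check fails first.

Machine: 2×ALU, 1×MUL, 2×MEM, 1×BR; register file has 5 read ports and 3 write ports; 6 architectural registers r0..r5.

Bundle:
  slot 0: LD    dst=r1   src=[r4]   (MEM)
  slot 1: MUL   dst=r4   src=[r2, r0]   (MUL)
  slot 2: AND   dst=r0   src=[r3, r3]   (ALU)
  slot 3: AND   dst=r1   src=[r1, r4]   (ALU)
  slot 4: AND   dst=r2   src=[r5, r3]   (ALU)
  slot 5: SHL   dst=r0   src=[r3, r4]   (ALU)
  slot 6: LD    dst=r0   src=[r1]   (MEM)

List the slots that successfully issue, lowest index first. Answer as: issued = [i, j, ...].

(0) want 1×MEM +1rd +1wr — yes → AL2|MU1|ME1|BR1|rd4|wr2
(1) want 1×MUL +2rd +1wr — yes → AL2|MU0|ME1|BR1|rd2|wr1
(2) want 1×ALU +1rd +1wr — yes → AL1|MU0|ME1|BR1|rd1|wr0
(3) want 1×ALU +2rd +1wr — RD_PORT → AL1|MU0|ME1|BR1|rd1|wr0
(4) want 1×ALU +2rd +1wr — RD_PORT → AL1|MU0|ME1|BR1|rd1|wr0
(5) want 1×ALU +2rd +1wr — RD_PORT → AL1|MU0|ME1|BR1|rd1|wr0
(6) want 1×MEM +1rd +1wr — WR_PORT → AL1|MU0|ME1|BR1|rd1|wr0

issued = [0, 1, 2]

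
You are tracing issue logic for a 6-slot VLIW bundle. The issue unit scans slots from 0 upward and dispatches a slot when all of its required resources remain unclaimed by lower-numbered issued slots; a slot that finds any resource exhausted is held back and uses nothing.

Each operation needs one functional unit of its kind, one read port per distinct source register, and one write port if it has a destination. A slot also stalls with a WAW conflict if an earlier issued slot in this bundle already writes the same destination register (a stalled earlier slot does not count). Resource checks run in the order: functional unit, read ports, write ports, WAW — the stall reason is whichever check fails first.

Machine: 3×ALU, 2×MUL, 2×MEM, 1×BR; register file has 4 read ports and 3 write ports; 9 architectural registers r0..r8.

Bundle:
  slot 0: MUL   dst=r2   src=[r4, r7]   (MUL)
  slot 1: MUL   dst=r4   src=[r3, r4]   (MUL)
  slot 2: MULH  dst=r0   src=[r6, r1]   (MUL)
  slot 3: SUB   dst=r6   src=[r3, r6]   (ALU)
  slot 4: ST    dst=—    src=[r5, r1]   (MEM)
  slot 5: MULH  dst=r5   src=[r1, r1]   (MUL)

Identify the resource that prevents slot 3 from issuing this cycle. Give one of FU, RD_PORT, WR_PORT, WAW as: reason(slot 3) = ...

slot 0 (MUL): ISSUE — free A3,Mu1,Ld2,B1 rp2 wp2
slot 1 (MUL): ISSUE — free A3,Mu0,Ld2,B1 rp0 wp1
slot 2 (MUL): stall FU — free A3,Mu0,Ld2,B1 rp0 wp1
slot 3 (ALU): stall RD_PORT — free A3,Mu0,Ld2,B1 rp0 wp1
slot 4 (MEM): stall RD_PORT — free A3,Mu0,Ld2,B1 rp0 wp1
slot 5 (MUL): stall FU — free A3,Mu0,Ld2,B1 rp0 wp1

reason(slot 3) = RD_PORT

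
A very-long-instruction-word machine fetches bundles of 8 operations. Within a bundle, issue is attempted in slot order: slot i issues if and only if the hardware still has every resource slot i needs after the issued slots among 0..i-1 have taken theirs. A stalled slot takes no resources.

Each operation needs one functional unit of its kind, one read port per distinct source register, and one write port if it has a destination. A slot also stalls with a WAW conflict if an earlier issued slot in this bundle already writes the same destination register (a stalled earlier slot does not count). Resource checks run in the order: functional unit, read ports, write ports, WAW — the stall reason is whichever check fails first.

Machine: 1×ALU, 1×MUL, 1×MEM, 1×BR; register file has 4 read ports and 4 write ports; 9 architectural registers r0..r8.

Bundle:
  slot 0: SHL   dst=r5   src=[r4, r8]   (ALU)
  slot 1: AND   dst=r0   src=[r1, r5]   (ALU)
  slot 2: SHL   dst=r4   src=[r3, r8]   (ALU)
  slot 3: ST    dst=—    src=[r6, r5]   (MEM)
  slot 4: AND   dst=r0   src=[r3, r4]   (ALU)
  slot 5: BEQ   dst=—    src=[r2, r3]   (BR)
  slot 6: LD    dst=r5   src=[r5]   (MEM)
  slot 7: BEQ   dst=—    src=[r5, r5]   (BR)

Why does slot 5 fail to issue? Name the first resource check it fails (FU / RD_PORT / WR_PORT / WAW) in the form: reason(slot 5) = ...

#0 ALU src=r4,r8 dispatched  <A:0 Mu:1 Ld:1 B:1 rd:2 wr:3>
#1 ALU src=r1,r5 held:FU  <A:0 Mu:1 Ld:1 B:1 rd:2 wr:3>
#2 ALU src=r3,r8 held:FU  <A:0 Mu:1 Ld:1 B:1 rd:2 wr:3>
#3 MEM src=r6,r5 dispatched  <A:0 Mu:1 Ld:0 B:1 rd:0 wr:3>
#4 ALU src=r3,r4 held:FU  <A:0 Mu:1 Ld:0 B:1 rd:0 wr:3>
#5 BR src=r2,r3 held:RD_PORT  <A:0 Mu:1 Ld:0 B:1 rd:0 wr:3>
#6 MEM src=r5 held:FU  <A:0 Mu:1 Ld:0 B:1 rd:0 wr:3>
#7 BR src=r5,r5 held:RD_PORT  <A:0 Mu:1 Ld:0 B:1 rd:0 wr:3>

reason(slot 5) = RD_PORT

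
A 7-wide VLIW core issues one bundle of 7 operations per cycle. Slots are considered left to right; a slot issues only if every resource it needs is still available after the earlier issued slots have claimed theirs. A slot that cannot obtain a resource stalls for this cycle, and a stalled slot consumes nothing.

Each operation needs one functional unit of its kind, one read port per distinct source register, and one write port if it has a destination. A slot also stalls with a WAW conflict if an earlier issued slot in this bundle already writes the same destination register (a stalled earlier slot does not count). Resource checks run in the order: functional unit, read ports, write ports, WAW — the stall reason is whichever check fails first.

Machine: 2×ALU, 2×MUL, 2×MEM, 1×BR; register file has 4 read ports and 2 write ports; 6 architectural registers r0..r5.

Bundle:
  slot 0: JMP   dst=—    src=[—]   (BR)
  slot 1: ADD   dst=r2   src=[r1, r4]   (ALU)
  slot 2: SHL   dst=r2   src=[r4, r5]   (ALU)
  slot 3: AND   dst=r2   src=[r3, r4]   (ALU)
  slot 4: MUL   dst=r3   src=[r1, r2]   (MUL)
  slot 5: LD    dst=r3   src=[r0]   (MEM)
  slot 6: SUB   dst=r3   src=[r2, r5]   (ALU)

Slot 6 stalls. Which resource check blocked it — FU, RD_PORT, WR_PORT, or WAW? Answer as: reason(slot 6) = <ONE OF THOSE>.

reason(slot 6) = RD_PORT

[0] BR needs rd=0 wr=0: ok; after: ALU=2 MUL=2 MEM=2 BR=0, R=4, W=2
[1] ALU needs rd=2 wr=1: ok; after: ALU=1 MUL=2 MEM=2 BR=0, R=2, W=1
[2] ALU needs rd=2 wr=1: WAW; after: ALU=1 MUL=2 MEM=2 BR=0, R=2, W=1
[3] ALU needs rd=2 wr=1: WAW; after: ALU=1 MUL=2 MEM=2 BR=0, R=2, W=1
[4] MUL needs rd=2 wr=1: ok; after: ALU=1 MUL=1 MEM=2 BR=0, R=0, W=0
[5] MEM needs rd=1 wr=1: RD_PORT; after: ALU=1 MUL=1 MEM=2 BR=0, R=0, W=0
[6] ALU needs rd=2 wr=1: RD_PORT; after: ALU=1 MUL=1 MEM=2 BR=0, R=0, W=0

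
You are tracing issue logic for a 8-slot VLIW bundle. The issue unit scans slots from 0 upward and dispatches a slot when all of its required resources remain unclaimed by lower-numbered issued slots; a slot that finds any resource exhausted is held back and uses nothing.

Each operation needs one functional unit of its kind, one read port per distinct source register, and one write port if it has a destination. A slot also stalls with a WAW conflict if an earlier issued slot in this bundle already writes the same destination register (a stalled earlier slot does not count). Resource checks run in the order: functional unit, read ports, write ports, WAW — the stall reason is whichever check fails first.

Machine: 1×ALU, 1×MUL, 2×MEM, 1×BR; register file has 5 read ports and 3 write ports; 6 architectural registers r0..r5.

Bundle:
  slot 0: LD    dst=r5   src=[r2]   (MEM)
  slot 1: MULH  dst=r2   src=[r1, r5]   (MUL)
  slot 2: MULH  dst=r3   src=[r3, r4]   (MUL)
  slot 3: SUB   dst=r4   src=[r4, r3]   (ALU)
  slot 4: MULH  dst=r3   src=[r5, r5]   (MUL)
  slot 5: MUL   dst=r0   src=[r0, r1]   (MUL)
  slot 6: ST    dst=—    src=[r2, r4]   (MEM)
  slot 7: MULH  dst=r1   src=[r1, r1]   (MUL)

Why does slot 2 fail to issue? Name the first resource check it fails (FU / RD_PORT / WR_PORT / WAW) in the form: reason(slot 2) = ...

reason(slot 2) = FU

  0. MEM→r5 ⇒ go  {1A/1Mu/1Ld/1B | 4r 2w}
  1. MUL→r2 ⇒ go  {1A/0Mu/1Ld/1B | 2r 1w}
  2. MUL→r3 ⇒ no(FU)  {1A/0Mu/1Ld/1B | 2r 1w}
  3. ALU→r4 ⇒ go  {0A/0Mu/1Ld/1B | 0r 0w}
  4. MUL→r3 ⇒ no(FU)  {0A/0Mu/1Ld/1B | 0r 0w}
  5. MUL→r0 ⇒ no(FU)  {0A/0Mu/1Ld/1B | 0r 0w}
  6. MEM ⇒ no(RD_PORT)  {0A/0Mu/1Ld/1B | 0r 0w}
  7. MUL→r1 ⇒ no(FU)  {0A/0Mu/1Ld/1B | 0r 0w}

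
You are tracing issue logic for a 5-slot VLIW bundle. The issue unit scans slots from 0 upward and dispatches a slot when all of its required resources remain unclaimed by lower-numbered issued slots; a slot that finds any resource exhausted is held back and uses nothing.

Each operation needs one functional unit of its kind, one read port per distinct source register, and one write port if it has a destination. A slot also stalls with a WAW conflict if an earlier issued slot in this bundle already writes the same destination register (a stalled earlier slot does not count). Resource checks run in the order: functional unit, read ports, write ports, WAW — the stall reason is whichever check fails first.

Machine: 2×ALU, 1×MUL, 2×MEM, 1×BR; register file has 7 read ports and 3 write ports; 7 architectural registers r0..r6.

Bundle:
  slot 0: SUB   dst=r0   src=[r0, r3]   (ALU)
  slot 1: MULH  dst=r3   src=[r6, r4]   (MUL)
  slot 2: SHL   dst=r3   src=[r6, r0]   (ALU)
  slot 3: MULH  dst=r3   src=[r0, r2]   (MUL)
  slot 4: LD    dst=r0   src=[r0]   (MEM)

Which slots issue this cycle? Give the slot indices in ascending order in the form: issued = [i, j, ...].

(0) want 1×ALU +2rd +1wr — yes → AL1|MU1|ME2|BR1|rd5|wr2
(1) want 1×MUL +2rd +1wr — yes → AL1|MU0|ME2|BR1|rd3|wr1
(2) want 1×ALU +2rd +1wr — WAW → AL1|MU0|ME2|BR1|rd3|wr1
(3) want 1×MUL +2rd +1wr — FU → AL1|MU0|ME2|BR1|rd3|wr1
(4) want 1×MEM +1rd +1wr — WAW → AL1|MU0|ME2|BR1|rd3|wr1

issued = [0, 1]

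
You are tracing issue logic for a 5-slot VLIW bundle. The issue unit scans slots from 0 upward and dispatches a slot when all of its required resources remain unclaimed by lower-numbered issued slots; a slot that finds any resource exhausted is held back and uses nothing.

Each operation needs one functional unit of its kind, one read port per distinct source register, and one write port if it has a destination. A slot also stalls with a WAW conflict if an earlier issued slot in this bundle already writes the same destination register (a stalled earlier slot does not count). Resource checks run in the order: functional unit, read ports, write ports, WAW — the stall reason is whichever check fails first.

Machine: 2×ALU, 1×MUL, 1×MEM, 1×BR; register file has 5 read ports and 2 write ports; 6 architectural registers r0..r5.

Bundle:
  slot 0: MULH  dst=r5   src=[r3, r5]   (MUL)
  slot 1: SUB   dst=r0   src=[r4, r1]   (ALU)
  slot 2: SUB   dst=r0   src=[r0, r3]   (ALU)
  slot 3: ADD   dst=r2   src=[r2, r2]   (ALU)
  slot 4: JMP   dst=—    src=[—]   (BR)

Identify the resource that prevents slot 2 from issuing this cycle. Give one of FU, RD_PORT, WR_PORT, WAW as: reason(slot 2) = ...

#0 MUL src=r3,r5 dispatched  <A:2 Mu:0 Ld:1 B:1 rd:3 wr:1>
#1 ALU src=r4,r1 dispatched  <A:1 Mu:0 Ld:1 B:1 rd:1 wr:0>
#2 ALU src=r0,r3 held:RD_PORT  <A:1 Mu:0 Ld:1 B:1 rd:1 wr:0>
#3 ALU src=r2,r2 held:WR_PORT  <A:1 Mu:0 Ld:1 B:1 rd:1 wr:0>
#4 BR src=- dispatched  <A:1 Mu:0 Ld:1 B:0 rd:1 wr:0>

reason(slot 2) = RD_PORT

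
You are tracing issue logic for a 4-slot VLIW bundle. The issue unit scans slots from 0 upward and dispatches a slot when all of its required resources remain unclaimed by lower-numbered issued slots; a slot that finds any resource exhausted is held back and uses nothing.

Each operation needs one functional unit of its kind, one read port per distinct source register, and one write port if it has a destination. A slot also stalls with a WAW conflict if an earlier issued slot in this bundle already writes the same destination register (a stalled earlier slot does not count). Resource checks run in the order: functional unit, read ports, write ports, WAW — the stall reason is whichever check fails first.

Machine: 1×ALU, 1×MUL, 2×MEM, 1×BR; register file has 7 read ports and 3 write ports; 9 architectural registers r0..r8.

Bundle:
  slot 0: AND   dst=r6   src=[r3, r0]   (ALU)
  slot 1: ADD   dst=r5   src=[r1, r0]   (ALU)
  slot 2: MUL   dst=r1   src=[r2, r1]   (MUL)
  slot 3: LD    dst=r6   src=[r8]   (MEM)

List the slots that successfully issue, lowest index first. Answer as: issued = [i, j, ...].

slot 0 (ALU): ISSUE — free A0,Mu1,Ld2,B1 rp5 wp2
slot 1 (ALU): stall FU — free A0,Mu1,Ld2,B1 rp5 wp2
slot 2 (MUL): ISSUE — free A0,Mu0,Ld2,B1 rp3 wp1
slot 3 (MEM): stall WAW — free A0,Mu0,Ld2,B1 rp3 wp1

issued = [0, 2]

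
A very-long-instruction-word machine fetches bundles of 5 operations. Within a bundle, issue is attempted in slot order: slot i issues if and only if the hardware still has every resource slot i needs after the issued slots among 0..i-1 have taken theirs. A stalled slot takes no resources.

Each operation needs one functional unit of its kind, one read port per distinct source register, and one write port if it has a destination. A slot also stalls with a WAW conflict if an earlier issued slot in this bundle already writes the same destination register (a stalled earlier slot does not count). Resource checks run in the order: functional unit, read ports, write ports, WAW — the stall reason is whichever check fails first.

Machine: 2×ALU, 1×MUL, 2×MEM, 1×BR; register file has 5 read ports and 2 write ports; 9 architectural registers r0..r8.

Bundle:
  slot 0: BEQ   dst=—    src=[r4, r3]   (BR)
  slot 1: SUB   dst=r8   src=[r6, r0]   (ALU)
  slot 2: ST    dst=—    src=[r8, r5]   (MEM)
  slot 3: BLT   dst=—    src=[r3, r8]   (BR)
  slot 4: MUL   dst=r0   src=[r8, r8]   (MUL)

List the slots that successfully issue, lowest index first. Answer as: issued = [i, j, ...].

(0) want 1×BR +2rd +0wr — yes → AL2|MU1|ME2|BR0|rd3|wr2
(1) want 1×ALU +2rd +1wr — yes → AL1|MU1|ME2|BR0|rd1|wr1
(2) want 1×MEM +2rd +0wr — RD_PORT → AL1|MU1|ME2|BR0|rd1|wr1
(3) want 1×BR +2rd +0wr — FU → AL1|MU1|ME2|BR0|rd1|wr1
(4) want 1×MUL +1rd +1wr — yes → AL1|MU0|ME2|BR0|rd0|wr0

issued = [0, 1, 4]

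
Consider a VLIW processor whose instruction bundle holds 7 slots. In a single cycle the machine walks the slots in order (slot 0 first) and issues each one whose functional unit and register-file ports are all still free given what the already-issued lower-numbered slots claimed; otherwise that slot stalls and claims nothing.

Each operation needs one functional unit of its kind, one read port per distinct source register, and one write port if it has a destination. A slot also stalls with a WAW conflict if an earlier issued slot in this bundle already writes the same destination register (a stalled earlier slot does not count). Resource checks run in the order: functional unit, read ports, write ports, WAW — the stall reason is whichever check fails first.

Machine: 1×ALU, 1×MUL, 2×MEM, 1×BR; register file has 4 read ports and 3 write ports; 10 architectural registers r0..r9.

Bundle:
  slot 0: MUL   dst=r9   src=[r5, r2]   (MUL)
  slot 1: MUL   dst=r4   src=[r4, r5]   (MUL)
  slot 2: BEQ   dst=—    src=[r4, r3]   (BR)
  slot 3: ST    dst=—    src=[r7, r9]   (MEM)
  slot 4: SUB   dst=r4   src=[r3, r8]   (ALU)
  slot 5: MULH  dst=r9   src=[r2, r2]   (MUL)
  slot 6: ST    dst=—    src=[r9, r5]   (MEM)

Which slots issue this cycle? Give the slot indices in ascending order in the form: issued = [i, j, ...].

(0) want 1×MUL +2rd +1wr — yes → AL1|MU0|ME2|BR1|rd2|wr2
(1) want 1×MUL +2rd +1wr — FU → AL1|MU0|ME2|BR1|rd2|wr2
(2) want 1×BR +2rd +0wr — yes → AL1|MU0|ME2|BR0|rd0|wr2
(3) want 1×MEM +2rd +0wr — RD_PORT → AL1|MU0|ME2|BR0|rd0|wr2
(4) want 1×ALU +2rd +1wr — RD_PORT → AL1|MU0|ME2|BR0|rd0|wr2
(5) want 1×MUL +1rd +1wr — FU → AL1|MU0|ME2|BR0|rd0|wr2
(6) want 1×MEM +2rd +0wr — RD_PORT → AL1|MU0|ME2|BR0|rd0|wr2

issued = [0, 2]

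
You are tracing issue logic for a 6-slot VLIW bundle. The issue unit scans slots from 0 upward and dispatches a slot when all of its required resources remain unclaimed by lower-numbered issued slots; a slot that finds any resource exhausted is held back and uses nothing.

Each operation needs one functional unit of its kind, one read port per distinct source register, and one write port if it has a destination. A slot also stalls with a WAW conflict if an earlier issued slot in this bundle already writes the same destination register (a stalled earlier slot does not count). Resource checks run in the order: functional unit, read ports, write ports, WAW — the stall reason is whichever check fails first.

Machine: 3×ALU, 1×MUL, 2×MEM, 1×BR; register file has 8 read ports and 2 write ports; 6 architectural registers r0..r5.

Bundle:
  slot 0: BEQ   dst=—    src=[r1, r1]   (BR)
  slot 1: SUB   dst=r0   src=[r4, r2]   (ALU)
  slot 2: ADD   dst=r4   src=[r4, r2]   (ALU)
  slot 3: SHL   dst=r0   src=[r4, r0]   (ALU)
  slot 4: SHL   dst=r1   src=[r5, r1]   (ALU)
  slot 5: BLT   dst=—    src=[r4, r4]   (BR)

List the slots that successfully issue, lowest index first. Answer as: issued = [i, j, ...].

issued = [0, 1, 2]

  0. BR ⇒ go  {3A/1Mu/2Ld/0B | 7r 2w}
  1. ALU→r0 ⇒ go  {2A/1Mu/2Ld/0B | 5r 1w}
  2. ALU→r4 ⇒ go  {1A/1Mu/2Ld/0B | 3r 0w}
  3. ALU→r0 ⇒ no(WR_PORT)  {1A/1Mu/2Ld/0B | 3r 0w}
  4. ALU→r1 ⇒ no(WR_PORT)  {1A/1Mu/2Ld/0B | 3r 0w}
  5. BR ⇒ no(FU)  {1A/1Mu/2Ld/0B | 3r 0w}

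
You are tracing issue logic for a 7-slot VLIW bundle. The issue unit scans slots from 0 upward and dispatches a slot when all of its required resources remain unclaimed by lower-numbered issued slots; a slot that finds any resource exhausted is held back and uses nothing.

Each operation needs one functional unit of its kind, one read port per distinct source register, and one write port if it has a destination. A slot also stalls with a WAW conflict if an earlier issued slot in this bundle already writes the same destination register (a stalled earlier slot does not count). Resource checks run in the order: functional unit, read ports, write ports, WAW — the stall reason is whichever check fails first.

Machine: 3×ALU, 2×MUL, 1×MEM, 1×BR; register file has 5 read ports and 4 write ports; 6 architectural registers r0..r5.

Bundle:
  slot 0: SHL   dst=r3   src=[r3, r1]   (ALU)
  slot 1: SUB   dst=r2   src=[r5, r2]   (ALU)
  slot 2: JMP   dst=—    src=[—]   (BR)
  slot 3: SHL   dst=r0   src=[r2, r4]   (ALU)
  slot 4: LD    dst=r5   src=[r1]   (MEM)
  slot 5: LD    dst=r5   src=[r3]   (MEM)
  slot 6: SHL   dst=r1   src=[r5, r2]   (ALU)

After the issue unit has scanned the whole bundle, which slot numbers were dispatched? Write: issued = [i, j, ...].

issued = [0, 1, 2, 4]

  0. ALU→r3 ⇒ go  {2A/2Mu/1Ld/1B | 3r 3w}
  1. ALU→r2 ⇒ go  {1A/2Mu/1Ld/1B | 1r 2w}
  2. BR ⇒ go  {1A/2Mu/1Ld/0B | 1r 2w}
  3. ALU→r0 ⇒ no(RD_PORT)  {1A/2Mu/1Ld/0B | 1r 2w}
  4. MEM→r5 ⇒ go  {1A/2Mu/0Ld/0B | 0r 1w}
  5. MEM→r5 ⇒ no(FU)  {1A/2Mu/0Ld/0B | 0r 1w}
  6. ALU→r1 ⇒ no(RD_PORT)  {1A/2Mu/0Ld/0B | 0r 1w}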